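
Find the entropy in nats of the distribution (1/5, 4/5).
0.5004 nats

Shannon entropy is H(X) = -Σ p(x) log p(x).

For P = (1/5, 4/5):
H = -1/5 × log_e(1/5) -4/5 × log_e(4/5)
H = 0.5004 nats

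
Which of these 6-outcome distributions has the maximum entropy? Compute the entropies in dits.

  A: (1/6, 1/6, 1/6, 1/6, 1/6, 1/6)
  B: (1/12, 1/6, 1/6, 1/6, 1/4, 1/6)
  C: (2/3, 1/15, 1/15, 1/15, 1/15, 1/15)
A

For a discrete distribution over n outcomes, entropy is maximized by the uniform distribution.

Computing entropies:
H(A) = 0.7782 dits
H(B) = 0.7592 dits
H(C) = 0.5094 dits

The uniform distribution (where all probabilities equal 1/6) achieves the maximum entropy of log_10(6) = 0.7782 dits.

Distribution A has the highest entropy.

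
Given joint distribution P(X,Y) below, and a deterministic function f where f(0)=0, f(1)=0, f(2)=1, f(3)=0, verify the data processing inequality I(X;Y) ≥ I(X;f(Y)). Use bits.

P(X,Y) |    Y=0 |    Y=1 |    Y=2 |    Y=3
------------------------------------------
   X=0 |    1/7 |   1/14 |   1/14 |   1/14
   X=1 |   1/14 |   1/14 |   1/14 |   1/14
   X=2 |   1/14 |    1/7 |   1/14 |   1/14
I(X;Y) = 0.0410, I(X;f(Y)) = 0.0021, inequality holds: 0.0410 ≥ 0.0021

Data Processing Inequality: For any Markov chain X → Y → Z, we have I(X;Y) ≥ I(X;Z).

Here Z = f(Y) is a deterministic function of Y, forming X → Y → Z.

Original I(X;Y) = 0.0410 bits

After applying f:
P(X,Z) where Z=f(Y):
- P(X,Z=0) = P(X,Y=0) + P(X,Y=1) + P(X,Y=3)
- P(X,Z=1) = P(X,Y=2)

I(X;Z) = I(X;f(Y)) = 0.0021 bits

Verification: 0.0410 ≥ 0.0021 ✓

Information cannot be created by processing; the function f can only lose information about X.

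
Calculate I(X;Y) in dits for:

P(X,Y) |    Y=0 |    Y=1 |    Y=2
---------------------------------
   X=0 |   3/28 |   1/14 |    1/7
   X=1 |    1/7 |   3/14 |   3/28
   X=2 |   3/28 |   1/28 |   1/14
0.0210 dits

Mutual information: I(X;Y) = H(X) + H(Y) - H(X,Y)

Marginals:
P(X) = (9/28, 13/28, 3/14), H(X) = 0.4565 dits
P(Y) = (5/14, 9/28, 9/28), H(Y) = 0.4766 dits

Joint entropy: H(X,Y) = 0.9120 dits

I(X;Y) = 0.4565 + 0.4766 - 0.9120 = 0.0210 dits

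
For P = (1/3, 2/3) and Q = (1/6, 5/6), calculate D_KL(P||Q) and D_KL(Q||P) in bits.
D_KL(P||Q) = 0.1187, D_KL(Q||P) = 0.1016

KL divergence is not symmetric: D_KL(P||Q) ≠ D_KL(Q||P) in general.

D_KL(P||Q) = 0.1187 bits
D_KL(Q||P) = 0.1016 bits

No, they are not equal!

This asymmetry is why KL divergence is not a true distance metric.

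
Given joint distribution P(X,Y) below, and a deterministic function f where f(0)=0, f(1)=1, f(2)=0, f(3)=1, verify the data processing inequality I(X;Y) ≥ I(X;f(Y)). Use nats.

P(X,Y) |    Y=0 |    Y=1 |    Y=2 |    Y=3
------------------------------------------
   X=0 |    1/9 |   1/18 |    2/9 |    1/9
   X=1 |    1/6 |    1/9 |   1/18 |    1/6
I(X;Y) = 0.0742, I(X;f(Y)) = 0.0252, inequality holds: 0.0742 ≥ 0.0252

Data Processing Inequality: For any Markov chain X → Y → Z, we have I(X;Y) ≥ I(X;Z).

Here Z = f(Y) is a deterministic function of Y, forming X → Y → Z.

Original I(X;Y) = 0.0742 nats

After applying f:
P(X,Z) where Z=f(Y):
- P(X,Z=0) = P(X,Y=0) + P(X,Y=2)
- P(X,Z=1) = P(X,Y=1) + P(X,Y=3)

I(X;Z) = I(X;f(Y)) = 0.0252 nats

Verification: 0.0742 ≥ 0.0252 ✓

Information cannot be created by processing; the function f can only lose information about X.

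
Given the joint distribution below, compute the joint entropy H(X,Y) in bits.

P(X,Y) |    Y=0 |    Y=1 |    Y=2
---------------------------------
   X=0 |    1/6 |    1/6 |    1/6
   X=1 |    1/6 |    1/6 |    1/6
2.5850 bits

Joint entropy is H(X,Y) = -Σ_{x,y} p(x,y) log p(x,y).

Summing over all non-zero entries:
H(X,Y) = -[1/6·log_2(1/6) + 1/6·log_2(1/6) + 1/6·log_2(1/6) + 1/6·log_2(1/6) + 1/6·log_2(1/6) + 1/6·log_2(1/6)]
H(X,Y) = 2.5850 bits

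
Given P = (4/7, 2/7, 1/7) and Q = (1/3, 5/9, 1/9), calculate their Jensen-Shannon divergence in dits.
0.0169 dits

Jensen-Shannon divergence is:
JSD(P||Q) = 0.5 × D_KL(P||M) + 0.5 × D_KL(Q||M)
where M = 0.5 × (P + Q) is the mixture distribution.

M = 0.5 × (4/7, 2/7, 1/7) + 0.5 × (1/3, 5/9, 1/9) = (0.452381, 0.420635, 0.126984)

D_KL(P||M) = 0.0173 dits
D_KL(Q||M) = 0.0165 dits

JSD(P||Q) = 0.5 × 0.0173 + 0.5 × 0.0165 = 0.0169 dits

Unlike KL divergence, JSD is symmetric and bounded: 0 ≤ JSD ≤ log(2).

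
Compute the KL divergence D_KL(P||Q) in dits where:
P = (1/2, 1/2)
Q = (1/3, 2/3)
0.0256 dits

KL divergence: D_KL(P||Q) = Σ p(x) log(p(x)/q(x))

Computing term by term:
  x=0: 1/2 × log_10[(1/2)/(1/3)] = 1/2 × 0.1761 = 0.0880
  x=1: 1/2 × log_10[(1/2)/(2/3)] = 1/2 × -0.1249 = -0.0625

D_KL(P||Q) = 0.0256 dits

Note: KL divergence is always non-negative and equals 0 iff P = Q.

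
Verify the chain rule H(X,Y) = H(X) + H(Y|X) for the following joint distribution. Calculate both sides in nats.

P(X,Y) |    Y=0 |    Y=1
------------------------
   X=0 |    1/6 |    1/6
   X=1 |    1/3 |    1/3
H(X,Y) = 1.3297, H(X) = 0.6365, H(Y|X) = 0.6931 (all in nats)

Chain rule: H(X,Y) = H(X) + H(Y|X)

Left side — joint entropy directly:
H(X,Y) = -Σ p(x,y) log p(x,y) = 1.3297 nats

Right side — compute H(Y|X) from the conditional distributions:
P(X) = (1/3, 2/3), so H(X) = 0.6365 nats
H(Y|X) = Σ_x P(X=x) · H(Y|X=x):
  P(Y|X=0) = (1/2, 1/2), H(Y|X=0) = 0.6931, weight P(X=0) = 1/3
  P(Y|X=1) = (1/2, 1/2), H(Y|X=1) = 0.6931, weight P(X=1) = 2/3
H(Y|X) = 0.6931 nats

H(X) + H(Y|X) = 0.6365 + 0.6931 = 1.3297 nats

Both sides equal 1.3297 nats. ✓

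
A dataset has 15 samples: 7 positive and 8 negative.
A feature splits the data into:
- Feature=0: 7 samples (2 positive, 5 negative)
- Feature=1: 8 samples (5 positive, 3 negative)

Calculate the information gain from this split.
0.0850 bits

Information Gain = H(Y) - H(Y|Feature)

Before split:
P(positive) = 7/15 = 0.4667
H(Y) = 0.9968 bits

After split:
Feature=0: H = 0.8631 bits (weight = 7/15)
Feature=1: H = 0.9544 bits (weight = 8/15)
H(Y|Feature) = (7/15)×0.8631 + (8/15)×0.9544 = 0.9118 bits

Information Gain = 0.9968 - 0.9118 = 0.0850 bits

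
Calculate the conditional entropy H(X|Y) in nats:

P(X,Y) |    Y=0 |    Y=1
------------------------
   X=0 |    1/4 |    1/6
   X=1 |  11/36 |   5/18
0.6763 nats

Using the chain rule: H(X|Y) = H(X,Y) - H(Y)

First, compute H(X,Y) = 1.3633 nats

Marginal P(Y) = (5/9, 4/9)
H(Y) = 0.6870 nats

H(X|Y) = H(X,Y) - H(Y) = 1.3633 - 0.6870 = 0.6763 nats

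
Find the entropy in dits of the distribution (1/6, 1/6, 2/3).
0.3768 dits

Shannon entropy is H(X) = -Σ p(x) log p(x).

For P = (1/6, 1/6, 2/3):
H = -1/6 × log_10(1/6) -1/6 × log_10(1/6) -2/3 × log_10(2/3)
H = 0.3768 dits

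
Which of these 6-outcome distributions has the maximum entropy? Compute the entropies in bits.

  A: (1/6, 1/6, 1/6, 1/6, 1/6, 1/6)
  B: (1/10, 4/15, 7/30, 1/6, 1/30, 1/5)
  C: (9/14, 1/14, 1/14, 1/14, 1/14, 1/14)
A

For a discrete distribution over n outcomes, entropy is maximized by the uniform distribution.

Computing entropies:
H(A) = 2.5850 bits
H(B) = 2.3894 bits
H(C) = 1.7695 bits

The uniform distribution (where all probabilities equal 1/6) achieves the maximum entropy of log_2(6) = 2.5850 bits.

Distribution A has the highest entropy.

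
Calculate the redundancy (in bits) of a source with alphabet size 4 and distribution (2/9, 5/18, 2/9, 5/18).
0.0089 bits

Redundancy measures how far a source is from maximum entropy:
R = H_max - H(X)

Maximum entropy for 4 symbols: H_max = log_2(4) = 2.0000 bits
Actual entropy: H(X) = 1.9911 bits
Redundancy: R = 2.0000 - 1.9911 = 0.0089 bits

This redundancy represents potential for compression: the source could be compressed by 0.0089 bits per symbol.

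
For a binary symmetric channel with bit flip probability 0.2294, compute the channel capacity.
0.2230 bits

For a binary symmetric channel (BSC) with error probability p:
Capacity C = 1 - H(p) bits per symbol

where H(p) = -p log₂(p) - (1-p) log₂(1-p) is the binary entropy function.

H(0.2294) = 0.7770 bits
C = 1 - 0.7770 = 0.2230 bits per symbol

This means we can reliably transmit up to 0.2230 bits of information per channel use.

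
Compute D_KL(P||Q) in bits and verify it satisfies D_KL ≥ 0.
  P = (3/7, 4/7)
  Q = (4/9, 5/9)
0.0007 bits

KL divergence satisfies the Gibbs inequality: D_KL(P||Q) ≥ 0 for all distributions P, Q.

D_KL(P||Q) = Σ p(x) log(p(x)/q(x))
Term by term:
  x=0: 3/7 × log_2[(3/7)/(4/9)] = -0.0225
  x=1: 4/7 × log_2[(4/7)/(5/9)] = 0.0232
D_KL(P||Q) = 0.0007 bits

D_KL(P||Q) = 0.0007 ≥ 0 ✓

This non-negativity is a fundamental property: relative entropy cannot be negative because it measures how different Q is from P.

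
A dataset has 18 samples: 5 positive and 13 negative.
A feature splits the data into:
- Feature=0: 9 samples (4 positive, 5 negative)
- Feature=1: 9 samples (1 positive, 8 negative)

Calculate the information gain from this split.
0.1052 bits

Information Gain = H(Y) - H(Y|Feature)

Before split:
P(positive) = 5/18 = 0.2778
H(Y) = 0.8524 bits

After split:
Feature=0: H = 0.9911 bits (weight = 9/18)
Feature=1: H = 0.5033 bits (weight = 9/18)
H(Y|Feature) = (9/18)×0.9911 + (9/18)×0.5033 = 0.7472 bits

Information Gain = 0.8524 - 0.7472 = 0.1052 bits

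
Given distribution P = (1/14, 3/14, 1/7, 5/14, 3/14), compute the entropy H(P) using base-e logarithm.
1.4944 nats

Shannon entropy is H(X) = -Σ p(x) log p(x).

For P = (1/14, 3/14, 1/7, 5/14, 3/14):
H = -1/14 × log_e(1/14) -3/14 × log_e(3/14) -1/7 × log_e(1/7) -5/14 × log_e(5/14) -3/14 × log_e(3/14)
H = 1.4944 nats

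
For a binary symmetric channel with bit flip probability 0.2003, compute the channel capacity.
0.2775 bits

For a binary symmetric channel (BSC) with error probability p:
Capacity C = 1 - H(p) bits per symbol

where H(p) = -p log₂(p) - (1-p) log₂(1-p) is the binary entropy function.

H(0.2003) = 0.7225 bits
C = 1 - 0.7225 = 0.2775 bits per symbol

This means we can reliably transmit up to 0.2775 bits of information per channel use.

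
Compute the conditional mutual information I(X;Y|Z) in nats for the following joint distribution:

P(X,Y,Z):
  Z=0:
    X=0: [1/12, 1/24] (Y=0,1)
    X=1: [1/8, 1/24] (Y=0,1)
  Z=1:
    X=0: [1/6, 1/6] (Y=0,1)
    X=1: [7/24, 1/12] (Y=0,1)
0.0314 nats

Conditional mutual information: I(X;Y|Z) = H(X|Z) + H(Y|Z) - H(X,Y|Z)

H(Z) = 0.6036
H(X,Z) = 1.2926 → H(X|Z) = 0.6889
H(Y,Z) = 1.2380 → H(Y|Z) = 0.6344
H(X,Y,Z) = 1.8955 → H(X,Y|Z) = 1.2919

I(X;Y|Z) = 0.6889 + 0.6344 - 1.2919 = 0.0314 nats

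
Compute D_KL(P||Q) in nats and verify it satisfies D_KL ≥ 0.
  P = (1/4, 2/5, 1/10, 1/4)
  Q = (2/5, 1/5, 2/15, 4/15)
0.1149 nats

KL divergence satisfies the Gibbs inequality: D_KL(P||Q) ≥ 0 for all distributions P, Q.

D_KL(P||Q) = Σ p(x) log(p(x)/q(x))
Term by term:
  x=0: 1/4 × log_e[(1/4)/(2/5)] = -0.1175
  x=1: 2/5 × log_e[(2/5)/(1/5)] = 0.2773
  x=2: 1/10 × log_e[(1/10)/(2/15)] = -0.0288
  x=3: 1/4 × log_e[(1/4)/(4/15)] = -0.0161
D_KL(P||Q) = 0.1149 nats

D_KL(P||Q) = 0.1149 ≥ 0 ✓

This non-negativity is a fundamental property: relative entropy cannot be negative because it measures how different Q is from P.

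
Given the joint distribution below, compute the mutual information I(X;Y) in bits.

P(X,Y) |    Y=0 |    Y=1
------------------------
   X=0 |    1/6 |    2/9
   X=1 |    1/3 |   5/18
0.0094 bits

Mutual information: I(X;Y) = H(X) + H(Y) - H(X,Y)

Marginals:
P(X) = (7/18, 11/18), H(X) = 0.9641 bits
P(Y) = (1/2, 1/2), H(Y) = 1.0000 bits

Joint entropy: H(X,Y) = 1.9547 bits

I(X;Y) = 0.9641 + 1.0000 - 1.9547 = 0.0094 bits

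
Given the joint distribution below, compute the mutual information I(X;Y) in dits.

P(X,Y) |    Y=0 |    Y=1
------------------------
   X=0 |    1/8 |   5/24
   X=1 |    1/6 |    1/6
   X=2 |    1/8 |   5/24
0.0031 dits

Mutual information: I(X;Y) = H(X) + H(Y) - H(X,Y)

Marginals:
P(X) = (1/3, 1/3, 1/3), H(X) = 0.4771 dits
P(Y) = (5/12, 7/12), H(Y) = 0.2950 dits

Joint entropy: H(X,Y) = 0.7690 dits

I(X;Y) = 0.4771 + 0.2950 - 0.7690 = 0.0031 dits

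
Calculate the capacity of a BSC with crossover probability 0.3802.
0.0418 bits

For a binary symmetric channel (BSC) with error probability p:
Capacity C = 1 - H(p) bits per symbol

where H(p) = -p log₂(p) - (1-p) log₂(1-p) is the binary entropy function.

H(0.3802) = 0.9582 bits
C = 1 - 0.9582 = 0.0418 bits per symbol

This means we can reliably transmit up to 0.0418 bits of information per channel use.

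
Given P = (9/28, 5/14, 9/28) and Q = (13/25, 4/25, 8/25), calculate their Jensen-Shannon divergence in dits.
0.0135 dits

Jensen-Shannon divergence is:
JSD(P||Q) = 0.5 × D_KL(P||M) + 0.5 × D_KL(Q||M)
where M = 0.5 × (P + Q) is the mixture distribution.

M = 0.5 × (9/28, 5/14, 9/28) + 0.5 × (13/25, 4/25, 8/25) = (0.420714, 0.258571, 0.320714)

D_KL(P||M) = 0.0128 dits
D_KL(Q||M) = 0.0142 dits

JSD(P||Q) = 0.5 × 0.0128 + 0.5 × 0.0142 = 0.0135 dits

Unlike KL divergence, JSD is symmetric and bounded: 0 ≤ JSD ≤ log(2).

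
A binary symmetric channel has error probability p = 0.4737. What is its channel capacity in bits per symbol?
0.0020 bits

For a binary symmetric channel (BSC) with error probability p:
Capacity C = 1 - H(p) bits per symbol

where H(p) = -p log₂(p) - (1-p) log₂(1-p) is the binary entropy function.

H(0.4737) = 0.9980 bits
C = 1 - 0.9980 = 0.0020 bits per symbol

This means we can reliably transmit up to 0.0020 bits of information per channel use.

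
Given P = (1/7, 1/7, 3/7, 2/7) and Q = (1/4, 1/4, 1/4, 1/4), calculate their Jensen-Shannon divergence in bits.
0.0394 bits

Jensen-Shannon divergence is:
JSD(P||Q) = 0.5 × D_KL(P||M) + 0.5 × D_KL(Q||M)
where M = 0.5 × (P + Q) is the mixture distribution.

M = 0.5 × (1/7, 1/7, 3/7, 2/7) + 0.5 × (1/4, 1/4, 1/4, 1/4) = (0.196429, 0.196429, 0.339286, 0.267857)

D_KL(P||M) = 0.0398 bits
D_KL(Q||M) = 0.0389 bits

JSD(P||Q) = 0.5 × 0.0398 + 0.5 × 0.0389 = 0.0394 bits

Unlike KL divergence, JSD is symmetric and bounded: 0 ≤ JSD ≤ log(2).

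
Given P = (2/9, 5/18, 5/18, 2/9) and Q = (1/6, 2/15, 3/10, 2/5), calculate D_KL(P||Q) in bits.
0.1671 bits

KL divergence: D_KL(P||Q) = Σ p(x) log(p(x)/q(x))

Computing term by term:
  x=0: 2/9 × log_2[(2/9)/(1/6)] = 2/9 × 0.4150 = 0.0922
  x=1: 5/18 × log_2[(5/18)/(2/15)] = 5/18 × 1.0589 = 0.2941
  x=2: 5/18 × log_2[(5/18)/(3/10)] = 5/18 × -0.1110 = -0.0308
  x=3: 2/9 × log_2[(2/9)/(2/5)] = 2/9 × -0.8480 = -0.1884

D_KL(P||Q) = 0.1671 bits

Note: KL divergence is always non-negative and equals 0 iff P = Q.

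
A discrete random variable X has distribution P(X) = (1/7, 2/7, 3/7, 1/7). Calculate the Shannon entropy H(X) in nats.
1.2770 nats

Shannon entropy is H(X) = -Σ p(x) log p(x).

For P = (1/7, 2/7, 3/7, 1/7):
H = -1/7 × log_e(1/7) -2/7 × log_e(2/7) -3/7 × log_e(3/7) -1/7 × log_e(1/7)
H = 1.2770 nats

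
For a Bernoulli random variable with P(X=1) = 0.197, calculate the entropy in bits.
0.7159 bits

The binary entropy function is:
H(p) = -p log(p) - (1-p) log(1-p)

H(0.197) = -0.197 × log_2(0.197) - 0.803 × log_2(0.803)
H(0.197) = 0.7159 bits

Note: Binary entropy is maximized at p=0.5 (H=1 bit) and minimized at p=0 or p=1 (H=0).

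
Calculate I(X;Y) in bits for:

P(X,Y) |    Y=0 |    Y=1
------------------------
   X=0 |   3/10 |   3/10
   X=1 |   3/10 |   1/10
0.0464 bits

Mutual information: I(X;Y) = H(X) + H(Y) - H(X,Y)

Marginals:
P(X) = (3/5, 2/5), H(X) = 0.9710 bits
P(Y) = (3/5, 2/5), H(Y) = 0.9710 bits

Joint entropy: H(X,Y) = 1.8955 bits

I(X;Y) = 0.9710 + 0.9710 - 1.8955 = 0.0464 bits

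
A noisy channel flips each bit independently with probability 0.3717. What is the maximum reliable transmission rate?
0.0480 bits

For a binary symmetric channel (BSC) with error probability p:
Capacity C = 1 - H(p) bits per symbol

where H(p) = -p log₂(p) - (1-p) log₂(1-p) is the binary entropy function.

H(0.3717) = 0.9520 bits
C = 1 - 0.9520 = 0.0480 bits per symbol

This means we can reliably transmit up to 0.0480 bits of information per channel use.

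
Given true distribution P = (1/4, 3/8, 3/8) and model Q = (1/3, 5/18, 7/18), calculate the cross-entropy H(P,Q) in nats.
1.1092 nats

Cross-entropy: H(P,Q) = -Σ p(x) log q(x)

Alternatively: H(P,Q) = H(P) + D_KL(P||Q)
H(P) = 1.0822 nats
D_KL(P||Q) = 0.0270 nats

H(P,Q) = 1.0822 + 0.0270 = 1.1092 nats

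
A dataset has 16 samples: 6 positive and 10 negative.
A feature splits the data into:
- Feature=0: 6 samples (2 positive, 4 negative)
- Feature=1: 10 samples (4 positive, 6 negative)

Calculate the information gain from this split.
0.0032 bits

Information Gain = H(Y) - H(Y|Feature)

Before split:
P(positive) = 6/16 = 0.3750
H(Y) = 0.9544 bits

After split:
Feature=0: H = 0.9183 bits (weight = 6/16)
Feature=1: H = 0.9710 bits (weight = 10/16)
H(Y|Feature) = (6/16)×0.9183 + (10/16)×0.9710 = 0.9512 bits

Information Gain = 0.9544 - 0.9512 = 0.0032 bits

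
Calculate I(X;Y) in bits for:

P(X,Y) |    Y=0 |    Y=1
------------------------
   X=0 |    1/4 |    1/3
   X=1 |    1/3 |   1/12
0.1043 bits

Mutual information: I(X;Y) = H(X) + H(Y) - H(X,Y)

Marginals:
P(X) = (7/12, 5/12), H(X) = 0.9799 bits
P(Y) = (7/12, 5/12), H(Y) = 0.9799 bits

Joint entropy: H(X,Y) = 1.8554 bits

I(X;Y) = 0.9799 + 0.9799 - 1.8554 = 0.1043 bits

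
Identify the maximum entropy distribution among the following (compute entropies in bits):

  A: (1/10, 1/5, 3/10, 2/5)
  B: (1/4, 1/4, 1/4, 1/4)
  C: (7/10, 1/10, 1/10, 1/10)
B

For a discrete distribution over n outcomes, entropy is maximized by the uniform distribution.

Computing entropies:
H(A) = 1.8464 bits
H(B) = 2.0000 bits
H(C) = 1.3568 bits

The uniform distribution (where all probabilities equal 1/4) achieves the maximum entropy of log_2(4) = 2.0000 bits.

Distribution B has the highest entropy.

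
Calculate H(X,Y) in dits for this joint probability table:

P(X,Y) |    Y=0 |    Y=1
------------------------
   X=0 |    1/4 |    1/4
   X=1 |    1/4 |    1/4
0.6021 dits

Joint entropy is H(X,Y) = -Σ_{x,y} p(x,y) log p(x,y).

Summing over all non-zero entries:
H(X,Y) = -[1/4·log_10(1/4) + 1/4·log_10(1/4) + 1/4·log_10(1/4) + 1/4·log_10(1/4)]
H(X,Y) = 0.6021 dits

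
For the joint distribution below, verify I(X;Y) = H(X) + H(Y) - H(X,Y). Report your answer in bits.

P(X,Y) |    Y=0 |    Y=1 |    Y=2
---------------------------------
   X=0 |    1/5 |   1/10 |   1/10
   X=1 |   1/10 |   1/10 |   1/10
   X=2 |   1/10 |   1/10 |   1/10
I(X;Y) = 0.0200 bits

Mutual information has multiple equivalent forms:
- I(X;Y) = H(X) - H(X|Y)
- I(X;Y) = H(Y) - H(Y|X)
- I(X;Y) = H(X) + H(Y) - H(X,Y)

Computing all quantities:
H(X) = 1.5710, H(Y) = 1.5710, H(X,Y) = 3.1219
H(X|Y) = 1.5510, H(Y|X) = 1.5510

Verification:
H(X) - H(X|Y) = 1.5710 - 1.5510 = 0.0200
H(Y) - H(Y|X) = 1.5710 - 1.5510 = 0.0200
H(X) + H(Y) - H(X,Y) = 1.5710 + 1.5710 - 3.1219 = 0.0200

All forms give I(X;Y) = 0.0200 bits. ✓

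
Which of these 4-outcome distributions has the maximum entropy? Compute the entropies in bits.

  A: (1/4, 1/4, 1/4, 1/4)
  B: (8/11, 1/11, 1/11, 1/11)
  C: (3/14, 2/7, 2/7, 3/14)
A

For a discrete distribution over n outcomes, entropy is maximized by the uniform distribution.

Computing entropies:
H(A) = 2.0000 bits
H(B) = 1.2776 bits
H(C) = 1.9852 bits

The uniform distribution (where all probabilities equal 1/4) achieves the maximum entropy of log_2(4) = 2.0000 bits.

Distribution A has the highest entropy.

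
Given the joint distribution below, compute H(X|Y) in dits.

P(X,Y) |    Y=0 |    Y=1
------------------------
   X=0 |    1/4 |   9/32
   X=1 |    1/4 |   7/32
0.2993 dits

Using the chain rule: H(X|Y) = H(X,Y) - H(Y)

First, compute H(X,Y) = 0.6004 dits

Marginal P(Y) = (1/2, 1/2)
H(Y) = 0.3010 dits

H(X|Y) = H(X,Y) - H(Y) = 0.6004 - 0.3010 = 0.2993 dits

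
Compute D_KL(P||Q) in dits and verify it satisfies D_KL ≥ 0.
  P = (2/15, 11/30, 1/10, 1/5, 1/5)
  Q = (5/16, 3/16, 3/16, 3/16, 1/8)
0.0766 dits

KL divergence satisfies the Gibbs inequality: D_KL(P||Q) ≥ 0 for all distributions P, Q.

D_KL(P||Q) = Σ p(x) log(p(x)/q(x))
Term by term:
  x=0: 2/15 × log_10[(2/15)/(5/16)] = -0.0493
  x=1: 11/30 × log_10[(11/30)/(3/16)] = 0.1068
  x=2: 1/10 × log_10[(1/10)/(3/16)] = -0.0273
  x=3: 1/5 × log_10[(1/5)/(3/16)] = 0.0056
  x=4: 1/5 × log_10[(1/5)/(1/8)] = 0.0408
D_KL(P||Q) = 0.0766 dits

D_KL(P||Q) = 0.0766 ≥ 0 ✓

This non-negativity is a fundamental property: relative entropy cannot be negative because it measures how different Q is from P.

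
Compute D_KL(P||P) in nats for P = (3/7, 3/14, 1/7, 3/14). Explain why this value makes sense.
0.0000 nats

KL divergence satisfies the Gibbs inequality: D_KL(P||Q) ≥ 0 for all distributions P, Q.

D_KL(P||Q) = Σ p(x) log(p(x)/q(x))
Each term is p(x) × log_e(p(x)/p(x)) = p(x) × log_e(1) = 0, so the sum is 0.
D_KL(P||Q) = 0.0000 nats

When P = Q, the KL divergence is exactly 0, as there is no 'divergence' between identical distributions.

This non-negativity is a fundamental property: relative entropy cannot be negative because it measures how different Q is from P.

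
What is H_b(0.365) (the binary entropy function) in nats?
0.6562 nats

The binary entropy function is:
H(p) = -p log(p) - (1-p) log(1-p)

H(0.365) = -0.365 × log_e(0.365) - 0.635 × log_e(0.635)
H(0.365) = 0.6562 nats

Note: Binary entropy is maximized at p=0.5 (H=1 bit) and minimized at p=0 or p=1 (H=0).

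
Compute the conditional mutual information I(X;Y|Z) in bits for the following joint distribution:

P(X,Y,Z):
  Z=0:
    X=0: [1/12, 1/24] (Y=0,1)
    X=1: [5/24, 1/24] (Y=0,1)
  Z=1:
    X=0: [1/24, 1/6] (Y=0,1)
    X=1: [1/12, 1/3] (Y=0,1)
0.0093 bits

Conditional mutual information: I(X;Y|Z) = H(X|Z) + H(Y|Z) - H(X,Y|Z)

H(Z) = 0.9544
H(X,Z) = 1.8727 → H(X|Z) = 0.9183
H(Y,Z) = 1.6922 → H(Y|Z) = 0.7378
H(X,Y,Z) = 2.6012 → H(X,Y|Z) = 1.6468

I(X;Y|Z) = 0.9183 + 0.7378 - 1.6468 = 0.0093 bits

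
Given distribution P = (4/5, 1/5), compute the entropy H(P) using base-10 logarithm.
0.2173 dits

Shannon entropy is H(X) = -Σ p(x) log p(x).

For P = (4/5, 1/5):
H = -4/5 × log_10(4/5) -1/5 × log_10(1/5)
H = 0.2173 dits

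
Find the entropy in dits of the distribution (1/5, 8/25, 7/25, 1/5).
0.5927 dits

Shannon entropy is H(X) = -Σ p(x) log p(x).

For P = (1/5, 8/25, 7/25, 1/5):
H = -1/5 × log_10(1/5) -8/25 × log_10(8/25) -7/25 × log_10(7/25) -1/5 × log_10(1/5)
H = 0.5927 dits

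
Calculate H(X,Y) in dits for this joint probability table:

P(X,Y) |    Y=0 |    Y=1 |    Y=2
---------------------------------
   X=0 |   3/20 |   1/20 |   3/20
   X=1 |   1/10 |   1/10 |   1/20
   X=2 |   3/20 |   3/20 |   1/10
0.9244 dits

Joint entropy is H(X,Y) = -Σ_{x,y} p(x,y) log p(x,y).

Summing over all non-zero entries:
H(X,Y) = -[3/20·log_10(3/20) + 1/20·log_10(1/20) + 3/20·log_10(3/20) + 1/10·log_10(1/10) + 1/10·log_10(1/10) + 1/20·log_10(1/20) + 3/20·log_10(3/20) + 3/20·log_10(3/20) + 1/10·log_10(1/10)]
H(X,Y) = 0.9244 dits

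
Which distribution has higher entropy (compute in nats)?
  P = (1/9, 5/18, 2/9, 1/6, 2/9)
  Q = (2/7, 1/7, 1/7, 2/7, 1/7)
P

Computing entropies in nats:
H(P) = 1.5671
H(Q) = 1.5498

Distribution P has higher entropy.

Intuition: The distribution closer to uniform (more spread out) has higher entropy.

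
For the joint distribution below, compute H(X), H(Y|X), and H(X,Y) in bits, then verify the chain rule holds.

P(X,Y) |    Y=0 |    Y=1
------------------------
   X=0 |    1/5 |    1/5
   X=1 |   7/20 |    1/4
H(X,Y) = 1.9589, H(X) = 0.9710, H(Y|X) = 0.9879 (all in bits)

Chain rule: H(X,Y) = H(X) + H(Y|X)

Left side — joint entropy directly:
H(X,Y) = -Σ p(x,y) log p(x,y) = 1.9589 bits

Right side — compute H(Y|X) from the conditional distributions:
P(X) = (2/5, 3/5), so H(X) = 0.9710 bits
H(Y|X) = Σ_x P(X=x) · H(Y|X=x):
  P(Y|X=0) = (1/2, 1/2), H(Y|X=0) = 1.0000, weight P(X=0) = 2/5
  P(Y|X=1) = (7/12, 5/12), H(Y|X=1) = 0.9799, weight P(X=1) = 3/5
H(Y|X) = 0.9879 bits

H(X) + H(Y|X) = 0.9710 + 0.9879 = 1.9589 bits

Both sides equal 1.9589 bits. ✓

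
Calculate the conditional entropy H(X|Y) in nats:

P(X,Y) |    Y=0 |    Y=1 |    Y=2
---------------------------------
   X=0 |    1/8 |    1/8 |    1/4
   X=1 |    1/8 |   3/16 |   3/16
0.6824 nats

Using the chain rule: H(X|Y) = H(X,Y) - H(Y)

First, compute H(X,Y) = 1.7541 nats

Marginal P(Y) = (1/4, 5/16, 7/16)
H(Y) = 1.0717 nats

H(X|Y) = H(X,Y) - H(Y) = 1.7541 - 1.0717 = 0.6824 nats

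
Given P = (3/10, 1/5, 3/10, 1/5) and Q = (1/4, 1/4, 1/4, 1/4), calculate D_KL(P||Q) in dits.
0.0087 dits

KL divergence: D_KL(P||Q) = Σ p(x) log(p(x)/q(x))

Computing term by term:
  x=0: 3/10 × log_10[(3/10)/(1/4)] = 3/10 × 0.0792 = 0.0238
  x=1: 1/5 × log_10[(1/5)/(1/4)] = 1/5 × -0.0969 = -0.0194
  x=2: 3/10 × log_10[(3/10)/(1/4)] = 3/10 × 0.0792 = 0.0238
  x=3: 1/5 × log_10[(1/5)/(1/4)] = 1/5 × -0.0969 = -0.0194

D_KL(P||Q) = 0.0087 dits

Note: KL divergence is always non-negative and equals 0 iff P = Q.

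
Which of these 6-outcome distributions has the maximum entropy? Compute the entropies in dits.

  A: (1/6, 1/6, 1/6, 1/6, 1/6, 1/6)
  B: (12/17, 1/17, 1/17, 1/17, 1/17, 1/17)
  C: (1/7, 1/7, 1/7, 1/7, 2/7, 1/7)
A

For a discrete distribution over n outcomes, entropy is maximized by the uniform distribution.

Computing entropies:
H(A) = 0.7782 dits
H(B) = 0.4687 dits
H(C) = 0.7591 dits

The uniform distribution (where all probabilities equal 1/6) achieves the maximum entropy of log_10(6) = 0.7782 dits.

Distribution A has the highest entropy.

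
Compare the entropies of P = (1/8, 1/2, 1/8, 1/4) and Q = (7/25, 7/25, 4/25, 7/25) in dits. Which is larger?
Q

Computing entropies in dits:
H(P) = 0.5268
H(Q) = 0.5917

Distribution Q has higher entropy.

Intuition: The distribution closer to uniform (more spread out) has higher entropy.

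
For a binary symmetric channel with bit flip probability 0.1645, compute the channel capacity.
0.3550 bits

For a binary symmetric channel (BSC) with error probability p:
Capacity C = 1 - H(p) bits per symbol

where H(p) = -p log₂(p) - (1-p) log₂(1-p) is the binary entropy function.

H(0.1645) = 0.6450 bits
C = 1 - 0.6450 = 0.3550 bits per symbol

This means we can reliably transmit up to 0.3550 bits of information per channel use.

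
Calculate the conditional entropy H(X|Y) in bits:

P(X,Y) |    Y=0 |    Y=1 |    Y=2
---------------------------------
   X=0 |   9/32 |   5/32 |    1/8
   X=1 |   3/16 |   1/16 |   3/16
0.9474 bits

Using the chain rule: H(X|Y) = H(X,Y) - H(Y)

First, compute H(X,Y) = 2.4638 bits

Marginal P(Y) = (15/32, 7/32, 5/16)
H(Y) = 1.5164 bits

H(X|Y) = H(X,Y) - H(Y) = 2.4638 - 1.5164 = 0.9474 bits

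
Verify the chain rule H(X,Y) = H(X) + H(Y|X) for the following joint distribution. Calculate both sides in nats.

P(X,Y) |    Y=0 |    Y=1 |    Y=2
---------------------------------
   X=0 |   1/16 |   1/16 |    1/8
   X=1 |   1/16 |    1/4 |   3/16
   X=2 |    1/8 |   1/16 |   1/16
H(X,Y) = 2.0467, H(X) = 1.0397, H(Y|X) = 1.0070 (all in nats)

Chain rule: H(X,Y) = H(X) + H(Y|X)

Left side — joint entropy directly:
H(X,Y) = -Σ p(x,y) log p(x,y) = 2.0467 nats

Right side — compute H(Y|X) from the conditional distributions:
P(X) = (1/4, 1/2, 1/4), so H(X) = 1.0397 nats
H(Y|X) = Σ_x P(X=x) · H(Y|X=x):
  P(Y|X=0) = (1/4, 1/4, 1/2), H(Y|X=0) = 1.0397, weight P(X=0) = 1/4
  P(Y|X=1) = (1/8, 1/2, 3/8), H(Y|X=1) = 0.9743, weight P(X=1) = 1/2
  P(Y|X=2) = (1/2, 1/4, 1/4), H(Y|X=2) = 1.0397, weight P(X=2) = 1/4
H(Y|X) = 1.0070 nats

H(X) + H(Y|X) = 1.0397 + 1.0070 = 2.0467 nats

Both sides equal 2.0467 nats. ✓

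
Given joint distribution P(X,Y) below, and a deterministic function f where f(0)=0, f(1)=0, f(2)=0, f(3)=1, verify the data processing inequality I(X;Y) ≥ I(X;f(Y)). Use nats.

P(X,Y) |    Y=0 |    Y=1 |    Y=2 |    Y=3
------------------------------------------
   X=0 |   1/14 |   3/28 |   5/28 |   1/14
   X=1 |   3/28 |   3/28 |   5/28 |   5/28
I(X;Y) = 0.0171, I(X;f(Y)) = 0.0143, inequality holds: 0.0171 ≥ 0.0143

Data Processing Inequality: For any Markov chain X → Y → Z, we have I(X;Y) ≥ I(X;Z).

Here Z = f(Y) is a deterministic function of Y, forming X → Y → Z.

Original I(X;Y) = 0.0171 nats

After applying f:
P(X,Z) where Z=f(Y):
- P(X,Z=0) = P(X,Y=0) + P(X,Y=1) + P(X,Y=2)
- P(X,Z=1) = P(X,Y=3)

I(X;Z) = I(X;f(Y)) = 0.0143 nats

Verification: 0.0171 ≥ 0.0143 ✓

Information cannot be created by processing; the function f can only lose information about X.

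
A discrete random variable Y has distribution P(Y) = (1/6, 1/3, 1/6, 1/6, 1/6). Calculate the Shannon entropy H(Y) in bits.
2.2516 bits

Shannon entropy is H(X) = -Σ p(x) log p(x).

For P = (1/6, 1/3, 1/6, 1/6, 1/6):
H = -1/6 × log_2(1/6) -1/3 × log_2(1/3) -1/6 × log_2(1/6) -1/6 × log_2(1/6) -1/6 × log_2(1/6)
H = 2.2516 bits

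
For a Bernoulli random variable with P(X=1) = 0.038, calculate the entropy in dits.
0.0702 dits

The binary entropy function is:
H(p) = -p log(p) - (1-p) log(1-p)

H(0.038) = -0.038 × log_10(0.038) - 0.962 × log_10(0.962)
H(0.038) = 0.0702 dits

Note: Binary entropy is maximized at p=0.5 (H=1 bit) and minimized at p=0 or p=1 (H=0).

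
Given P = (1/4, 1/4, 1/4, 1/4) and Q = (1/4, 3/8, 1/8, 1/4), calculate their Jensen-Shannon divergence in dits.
0.0073 dits

Jensen-Shannon divergence is:
JSD(P||Q) = 0.5 × D_KL(P||M) + 0.5 × D_KL(Q||M)
where M = 0.5 × (P + Q) is the mixture distribution.

M = 0.5 × (1/4, 1/4, 1/4, 1/4) + 0.5 × (1/4, 3/8, 1/8, 1/4) = (1/4, 5/16, 3/16, 1/4)

D_KL(P||M) = 0.0070 dits
D_KL(Q||M) = 0.0077 dits

JSD(P||Q) = 0.5 × 0.0070 + 0.5 × 0.0077 = 0.0073 dits

Unlike KL divergence, JSD is symmetric and bounded: 0 ≤ JSD ≤ log(2).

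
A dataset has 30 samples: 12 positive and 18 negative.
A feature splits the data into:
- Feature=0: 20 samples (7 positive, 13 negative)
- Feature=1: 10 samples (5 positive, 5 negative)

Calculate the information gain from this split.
0.0149 bits

Information Gain = H(Y) - H(Y|Feature)

Before split:
P(positive) = 12/30 = 0.4000
H(Y) = 0.9710 bits

After split:
Feature=0: H = 0.9341 bits (weight = 20/30)
Feature=1: H = 1.0000 bits (weight = 10/30)
H(Y|Feature) = (20/30)×0.9341 + (10/30)×1.0000 = 0.9560 bits

Information Gain = 0.9710 - 0.9560 = 0.0149 bits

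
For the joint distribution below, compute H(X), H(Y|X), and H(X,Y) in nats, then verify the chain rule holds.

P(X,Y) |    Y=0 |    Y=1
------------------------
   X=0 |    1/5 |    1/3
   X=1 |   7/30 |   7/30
H(X,Y) = 1.3672, H(X) = 0.6909, H(Y|X) = 0.6763 (all in nats)

Chain rule: H(X,Y) = H(X) + H(Y|X)

Left side — joint entropy directly:
H(X,Y) = -Σ p(x,y) log p(x,y) = 1.3672 nats

Right side — compute H(Y|X) from the conditional distributions:
P(X) = (8/15, 7/15), so H(X) = 0.6909 nats
H(Y|X) = Σ_x P(X=x) · H(Y|X=x):
  P(Y|X=0) = (3/8, 5/8), H(Y|X=0) = 0.6616, weight P(X=0) = 8/15
  P(Y|X=1) = (1/2, 1/2), H(Y|X=1) = 0.6931, weight P(X=1) = 7/15
H(Y|X) = 0.6763 nats

H(X) + H(Y|X) = 0.6909 + 0.6763 = 1.3672 nats

Both sides equal 1.3672 nats. ✓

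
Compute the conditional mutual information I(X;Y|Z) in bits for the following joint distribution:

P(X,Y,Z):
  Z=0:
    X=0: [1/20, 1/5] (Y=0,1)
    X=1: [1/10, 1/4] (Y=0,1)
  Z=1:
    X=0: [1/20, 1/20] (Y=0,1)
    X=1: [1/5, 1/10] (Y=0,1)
0.0105 bits

Conditional mutual information: I(X;Y|Z) = H(X|Z) + H(Y|Z) - H(X,Y|Z)

H(Z) = 0.9710
H(X,Z) = 1.8834 → H(X|Z) = 0.9124
H(Y,Z) = 1.8395 → H(Y|Z) = 0.8685
H(X,Y,Z) = 2.7414 → H(X,Y|Z) = 1.7705

I(X;Y|Z) = 0.9124 + 0.8685 - 1.7705 = 0.0105 bits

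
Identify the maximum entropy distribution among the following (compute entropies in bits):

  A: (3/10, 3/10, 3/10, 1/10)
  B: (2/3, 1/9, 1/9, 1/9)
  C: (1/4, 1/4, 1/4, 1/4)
C

For a discrete distribution over n outcomes, entropy is maximized by the uniform distribution.

Computing entropies:
H(A) = 1.8955 bits
H(B) = 1.4466 bits
H(C) = 2.0000 bits

The uniform distribution (where all probabilities equal 1/4) achieves the maximum entropy of log_2(4) = 2.0000 bits.

Distribution C has the highest entropy.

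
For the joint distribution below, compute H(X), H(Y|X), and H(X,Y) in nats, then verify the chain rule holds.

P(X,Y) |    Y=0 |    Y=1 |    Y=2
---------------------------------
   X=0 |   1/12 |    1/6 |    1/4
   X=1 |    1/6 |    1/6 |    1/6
H(X,Y) = 1.7482, H(X) = 0.6931, H(Y|X) = 1.0550 (all in nats)

Chain rule: H(X,Y) = H(X) + H(Y|X)

Left side — joint entropy directly:
H(X,Y) = -Σ p(x,y) log p(x,y) = 1.7482 nats

Right side — compute H(Y|X) from the conditional distributions:
P(X) = (1/2, 1/2), so H(X) = 0.6931 nats
H(Y|X) = Σ_x P(X=x) · H(Y|X=x):
  P(Y|X=0) = (1/6, 1/3, 1/2), H(Y|X=0) = 1.0114, weight P(X=0) = 1/2
  P(Y|X=1) = (1/3, 1/3, 1/3), H(Y|X=1) = 1.0986, weight P(X=1) = 1/2
H(Y|X) = 1.0550 nats

H(X) + H(Y|X) = 0.6931 + 1.0550 = 1.7482 nats

Both sides equal 1.7482 nats. ✓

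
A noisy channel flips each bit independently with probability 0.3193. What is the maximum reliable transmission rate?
0.0964 bits

For a binary symmetric channel (BSC) with error probability p:
Capacity C = 1 - H(p) bits per symbol

where H(p) = -p log₂(p) - (1-p) log₂(1-p) is the binary entropy function.

H(0.3193) = 0.9036 bits
C = 1 - 0.9036 = 0.0964 bits per symbol

This means we can reliably transmit up to 0.0964 bits of information per channel use.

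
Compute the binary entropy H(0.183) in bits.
0.6866 bits

The binary entropy function is:
H(p) = -p log(p) - (1-p) log(1-p)

H(0.183) = -0.183 × log_2(0.183) - 0.817 × log_2(0.817)
H(0.183) = 0.6866 bits

Note: Binary entropy is maximized at p=0.5 (H=1 bit) and minimized at p=0 or p=1 (H=0).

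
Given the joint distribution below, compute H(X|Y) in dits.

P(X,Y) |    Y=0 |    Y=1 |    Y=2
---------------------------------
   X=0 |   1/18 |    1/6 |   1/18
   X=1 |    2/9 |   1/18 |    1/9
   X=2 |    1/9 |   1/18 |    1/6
0.4225 dits

Using the chain rule: H(X|Y) = H(X,Y) - H(Y)

First, compute H(X,Y) = 0.8955 dits

Marginal P(Y) = (7/18, 5/18, 1/3)
H(Y) = 0.4731 dits

H(X|Y) = H(X,Y) - H(Y) = 0.8955 - 0.4731 = 0.4225 dits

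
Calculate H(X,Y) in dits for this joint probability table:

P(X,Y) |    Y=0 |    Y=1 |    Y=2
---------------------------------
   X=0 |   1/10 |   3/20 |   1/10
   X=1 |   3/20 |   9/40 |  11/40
0.7471 dits

Joint entropy is H(X,Y) = -Σ_{x,y} p(x,y) log p(x,y).

Summing over all non-zero entries:
H(X,Y) = -[1/10·log_10(1/10) + 3/20·log_10(3/20) + 1/10·log_10(1/10) + 3/20·log_10(3/20) + 9/40·log_10(9/40) + 11/40·log_10(11/40)]
H(X,Y) = 0.7471 dits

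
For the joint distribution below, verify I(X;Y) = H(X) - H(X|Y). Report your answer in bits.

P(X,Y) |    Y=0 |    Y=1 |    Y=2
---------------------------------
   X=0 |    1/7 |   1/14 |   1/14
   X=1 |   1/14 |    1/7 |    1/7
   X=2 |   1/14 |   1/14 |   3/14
I(X;Y) = 0.0949 bits

Mutual information has multiple equivalent forms:
- I(X;Y) = H(X) - H(X|Y)
- I(X;Y) = H(Y) - H(Y|X)
- I(X;Y) = H(X) + H(Y) - H(X,Y)

Computing all quantities:
H(X) = 1.5774, H(Y) = 1.5567, H(X,Y) = 3.0391
H(X|Y) = 1.4825, H(Y|X) = 1.4617

Verification:
H(X) - H(X|Y) = 1.5774 - 1.4825 = 0.0949
H(Y) - H(Y|X) = 1.5567 - 1.4617 = 0.0949
H(X) + H(Y) - H(X,Y) = 1.5774 + 1.5567 - 3.0391 = 0.0949

All forms give I(X;Y) = 0.0949 bits. ✓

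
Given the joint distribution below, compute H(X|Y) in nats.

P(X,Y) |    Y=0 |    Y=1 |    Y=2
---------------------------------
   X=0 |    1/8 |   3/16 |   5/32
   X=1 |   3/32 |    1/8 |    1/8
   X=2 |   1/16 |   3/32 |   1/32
1.0229 nats

Using the chain rule: H(X|Y) = H(X,Y) - H(Y)

First, compute H(X,Y) = 2.1091 nats

Marginal P(Y) = (9/32, 13/32, 5/16)
H(Y) = 1.0862 nats

H(X|Y) = H(X,Y) - H(Y) = 2.1091 - 1.0862 = 1.0229 nats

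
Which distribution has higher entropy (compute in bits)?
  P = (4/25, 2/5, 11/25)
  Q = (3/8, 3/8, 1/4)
Q

Computing entropies in bits:
H(P) = 1.4729
H(Q) = 1.5613

Distribution Q has higher entropy.

Intuition: The distribution closer to uniform (more spread out) has higher entropy.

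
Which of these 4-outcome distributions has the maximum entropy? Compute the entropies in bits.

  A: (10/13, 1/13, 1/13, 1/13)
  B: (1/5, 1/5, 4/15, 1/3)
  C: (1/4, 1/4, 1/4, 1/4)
C

For a discrete distribution over n outcomes, entropy is maximized by the uniform distribution.

Computing entropies:
H(A) = 1.1451 bits
H(B) = 1.9656 bits
H(C) = 2.0000 bits

The uniform distribution (where all probabilities equal 1/4) achieves the maximum entropy of log_2(4) = 2.0000 bits.

Distribution C has the highest entropy.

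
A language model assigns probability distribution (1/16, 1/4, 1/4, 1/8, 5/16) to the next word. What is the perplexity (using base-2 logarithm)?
4.4364

Perplexity is 2^H (or exp(H) for natural log).

First, H = -Σ p log p = 2.1494 bits
Perplexity = 2^2.1494 = 4.4364

Interpretation: The model's uncertainty is equivalent to choosing uniformly among 4.4 options.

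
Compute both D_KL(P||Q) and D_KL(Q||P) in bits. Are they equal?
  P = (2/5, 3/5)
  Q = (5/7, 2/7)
D_KL(P||Q) = 0.3076, D_KL(Q||P) = 0.2917

KL divergence is not symmetric: D_KL(P||Q) ≠ D_KL(Q||P) in general.

D_KL(P||Q) = 0.3076 bits
D_KL(Q||P) = 0.2917 bits

No, they are not equal!

This asymmetry is why KL divergence is not a true distance metric.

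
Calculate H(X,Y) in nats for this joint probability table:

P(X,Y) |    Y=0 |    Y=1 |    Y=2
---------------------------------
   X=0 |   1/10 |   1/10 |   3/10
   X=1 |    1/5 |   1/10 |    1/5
1.6957 nats

Joint entropy is H(X,Y) = -Σ_{x,y} p(x,y) log p(x,y).

Summing over all non-zero entries:
H(X,Y) = -[1/10·log_e(1/10) + 1/10·log_e(1/10) + 3/10·log_e(3/10) + 1/5·log_e(1/5) + 1/10·log_e(1/10) + 1/5·log_e(1/5)]
H(X,Y) = 1.6957 nats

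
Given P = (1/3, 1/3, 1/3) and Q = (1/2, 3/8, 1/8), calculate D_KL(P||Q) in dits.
0.0662 dits

KL divergence: D_KL(P||Q) = Σ p(x) log(p(x)/q(x))

Computing term by term:
  x=0: 1/3 × log_10[(1/3)/(1/2)] = 1/3 × -0.1761 = -0.0587
  x=1: 1/3 × log_10[(1/3)/(3/8)] = 1/3 × -0.0512 = -0.0171
  x=2: 1/3 × log_10[(1/3)/(1/8)] = 1/3 × 0.4260 = 0.1420

D_KL(P||Q) = 0.0662 dits

Note: KL divergence is always non-negative and equals 0 iff P = Q.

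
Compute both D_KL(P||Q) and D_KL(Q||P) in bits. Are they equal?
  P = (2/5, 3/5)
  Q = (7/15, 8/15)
D_KL(P||Q) = 0.0130, D_KL(Q||P) = 0.0132

KL divergence is not symmetric: D_KL(P||Q) ≠ D_KL(Q||P) in general.

D_KL(P||Q) = 0.0130 bits
D_KL(Q||P) = 0.0132 bits

No, they are not equal!

This asymmetry is why KL divergence is not a true distance metric.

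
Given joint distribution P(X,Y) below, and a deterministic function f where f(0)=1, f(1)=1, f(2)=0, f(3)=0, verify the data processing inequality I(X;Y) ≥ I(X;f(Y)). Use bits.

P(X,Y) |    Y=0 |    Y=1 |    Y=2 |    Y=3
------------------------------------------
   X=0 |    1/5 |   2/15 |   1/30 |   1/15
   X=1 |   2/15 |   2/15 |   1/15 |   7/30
I(X;Y) = 0.0757, I(X;f(Y)) = 0.0680, inequality holds: 0.0757 ≥ 0.0680

Data Processing Inequality: For any Markov chain X → Y → Z, we have I(X;Y) ≥ I(X;Z).

Here Z = f(Y) is a deterministic function of Y, forming X → Y → Z.

Original I(X;Y) = 0.0757 bits

After applying f:
P(X,Z) where Z=f(Y):
- P(X,Z=0) = P(X,Y=2) + P(X,Y=3)
- P(X,Z=1) = P(X,Y=0) + P(X,Y=1)

I(X;Z) = I(X;f(Y)) = 0.0680 bits

Verification: 0.0757 ≥ 0.0680 ✓

Information cannot be created by processing; the function f can only lose information about X.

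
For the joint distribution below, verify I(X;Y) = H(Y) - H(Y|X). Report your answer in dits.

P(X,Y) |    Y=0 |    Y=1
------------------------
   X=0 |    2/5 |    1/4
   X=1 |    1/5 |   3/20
I(X;Y) = 0.0004 dits

Mutual information has multiple equivalent forms:
- I(X;Y) = H(X) - H(X|Y)
- I(X;Y) = H(Y) - H(Y|X)
- I(X;Y) = H(X) + H(Y) - H(X,Y)

Computing all quantities:
H(X) = 0.2812, H(Y) = 0.2923, H(X,Y) = 0.5731
H(X|Y) = 0.2808, H(Y|X) = 0.2919

Verification:
H(X) - H(X|Y) = 0.2812 - 0.2808 = 0.0004
H(Y) - H(Y|X) = 0.2923 - 0.2919 = 0.0004
H(X) + H(Y) - H(X,Y) = 0.2812 + 0.2923 - 0.5731 = 0.0004

All forms give I(X;Y) = 0.0004 dits. ✓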